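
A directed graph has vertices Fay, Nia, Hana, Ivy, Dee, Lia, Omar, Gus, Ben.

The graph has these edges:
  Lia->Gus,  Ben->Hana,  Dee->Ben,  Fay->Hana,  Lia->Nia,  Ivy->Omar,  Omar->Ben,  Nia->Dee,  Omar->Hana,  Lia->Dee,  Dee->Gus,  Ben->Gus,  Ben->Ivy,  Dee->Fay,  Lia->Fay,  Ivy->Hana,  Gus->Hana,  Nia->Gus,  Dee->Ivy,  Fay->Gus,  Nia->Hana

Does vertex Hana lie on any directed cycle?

No

Hana lies on a cycle iff there is a path from Hana back to itself.
Exploring from Hana, it never reaches itself; equivalently, its strongly connected component is a singleton.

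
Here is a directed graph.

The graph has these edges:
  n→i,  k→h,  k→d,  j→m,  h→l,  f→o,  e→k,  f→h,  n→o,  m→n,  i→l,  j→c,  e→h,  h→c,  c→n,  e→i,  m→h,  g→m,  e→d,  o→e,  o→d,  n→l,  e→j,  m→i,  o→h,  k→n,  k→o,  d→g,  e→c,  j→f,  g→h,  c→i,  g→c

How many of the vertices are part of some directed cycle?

11

A vertex is on a directed cycle iff it belongs to a strongly connected component of size ≥ 2 (or has a self-loop).
The vertices on cycles are {c, d, e, f, g, h, j, k, m, n, o} — 11 in total.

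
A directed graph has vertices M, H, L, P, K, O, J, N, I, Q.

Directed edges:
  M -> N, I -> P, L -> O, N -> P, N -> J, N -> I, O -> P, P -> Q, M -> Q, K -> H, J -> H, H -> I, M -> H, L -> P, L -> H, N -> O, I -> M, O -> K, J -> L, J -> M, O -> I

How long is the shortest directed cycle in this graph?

3

For each vertex v, BFS finds the shortest path from v back to v.
The shortest such closed walk is N → J → M → N, length 3.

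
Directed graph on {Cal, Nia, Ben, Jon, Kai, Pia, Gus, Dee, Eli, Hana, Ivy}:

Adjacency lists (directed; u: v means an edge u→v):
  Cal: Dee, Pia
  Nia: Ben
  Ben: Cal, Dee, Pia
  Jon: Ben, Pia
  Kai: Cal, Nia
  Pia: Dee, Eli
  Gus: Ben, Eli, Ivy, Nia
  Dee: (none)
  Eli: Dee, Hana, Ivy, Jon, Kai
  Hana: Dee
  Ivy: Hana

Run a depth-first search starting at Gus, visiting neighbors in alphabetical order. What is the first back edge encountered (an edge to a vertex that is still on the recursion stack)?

Jon→Ben

DFS from Gus (visiting neighbors in alphabetical order); mark gray on enter, black on exit:
Gus gray
  Ben gray
    Cal gray
      Dee gray
      Dee black
      Pia gray
        Pia→Dee: Dee black — skip
        Eli gray
          Eli→Dee: Dee black — skip
          Hana gray
            Hana→Dee: Dee black — skip
          Hana black
          Ivy gray
            Ivy→Hana: Hana black — skip
          Ivy black
          Jon gray
            Jon→Ben: Ben is gray → back edge
First back edge: Jon → Ben.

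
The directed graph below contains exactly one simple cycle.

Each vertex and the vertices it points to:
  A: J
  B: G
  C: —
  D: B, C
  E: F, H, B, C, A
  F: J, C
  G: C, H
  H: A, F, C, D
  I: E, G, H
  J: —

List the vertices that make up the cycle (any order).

B, D, G, H

DFS with gray/black marking from H:
H gray
  A gray
    J gray
    J black
  A black
  F gray
    F→J: J black — skip
    C gray
    C black
  F black
  H→C: C black — skip
  D gray
    B gray
      G gray
        G→C: C black — skip
        G→H: H is gray → back edge
Back edge closes the cycle H → D → B → G → H; its vertices are {B, D, G, H}.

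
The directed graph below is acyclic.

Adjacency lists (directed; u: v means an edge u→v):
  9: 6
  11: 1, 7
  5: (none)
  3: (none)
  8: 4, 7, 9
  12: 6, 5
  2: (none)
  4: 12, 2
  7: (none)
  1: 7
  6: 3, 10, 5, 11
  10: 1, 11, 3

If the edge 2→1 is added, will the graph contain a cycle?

Adding 2→1 creates a cycle iff 1 can already reach 2.
Explore from 1: no path reaches 2. The graph stays acyclic.

No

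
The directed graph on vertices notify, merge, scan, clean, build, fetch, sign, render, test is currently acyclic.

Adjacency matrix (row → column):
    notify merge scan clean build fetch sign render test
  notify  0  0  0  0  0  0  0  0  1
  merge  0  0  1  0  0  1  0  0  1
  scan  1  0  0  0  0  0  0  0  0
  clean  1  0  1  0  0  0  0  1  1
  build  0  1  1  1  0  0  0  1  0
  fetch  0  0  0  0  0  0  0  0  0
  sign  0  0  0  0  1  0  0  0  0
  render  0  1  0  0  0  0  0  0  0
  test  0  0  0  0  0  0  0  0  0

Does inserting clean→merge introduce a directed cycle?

Adding clean→merge creates a cycle iff merge can already reach clean.
Explore from merge: no path reaches clean. The graph stays acyclic.

No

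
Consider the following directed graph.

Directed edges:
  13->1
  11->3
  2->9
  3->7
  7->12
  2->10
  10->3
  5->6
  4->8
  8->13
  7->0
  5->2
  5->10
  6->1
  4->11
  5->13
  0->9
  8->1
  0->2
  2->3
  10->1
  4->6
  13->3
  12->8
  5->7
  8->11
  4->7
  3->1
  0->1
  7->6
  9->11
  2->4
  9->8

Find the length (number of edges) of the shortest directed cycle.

4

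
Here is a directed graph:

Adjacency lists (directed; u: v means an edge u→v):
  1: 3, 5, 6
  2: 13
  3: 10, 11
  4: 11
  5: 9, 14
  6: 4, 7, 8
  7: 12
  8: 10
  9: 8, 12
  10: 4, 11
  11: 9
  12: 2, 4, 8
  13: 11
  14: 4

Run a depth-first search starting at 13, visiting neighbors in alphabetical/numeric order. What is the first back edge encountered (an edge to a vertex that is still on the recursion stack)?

4->11

DFS from 13 (visiting neighbors in alphabetical/numeric order); mark gray on enter, black on exit:
13 gray
  11 gray
    9 gray
      8 gray
        10 gray
          4 gray
            4→11: 11 is gray → back edge
First back edge: 4 → 11.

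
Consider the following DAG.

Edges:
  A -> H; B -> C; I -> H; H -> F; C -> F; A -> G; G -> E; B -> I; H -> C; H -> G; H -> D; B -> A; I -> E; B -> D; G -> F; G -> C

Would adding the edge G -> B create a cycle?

Adding G→B creates a cycle iff B can already reach G.
Path from B: B → A → G.
So B → … → G → B is a cycle.

Yes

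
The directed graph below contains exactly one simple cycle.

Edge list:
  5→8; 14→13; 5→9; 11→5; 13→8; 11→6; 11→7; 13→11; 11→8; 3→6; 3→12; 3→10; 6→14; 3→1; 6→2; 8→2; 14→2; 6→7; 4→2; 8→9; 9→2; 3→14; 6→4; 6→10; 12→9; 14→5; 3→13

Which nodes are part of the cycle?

6, 11, 13, 14

DFS with gray/black marking from 13:
13 gray
  8 gray
    9 gray
      2 gray
      2 black
    9 black
    8→2: 2 black — skip
  8 black
  11 gray
    6 gray
      14 gray
        14→2: 2 black — skip
        14→13: 13 is gray → back edge
Back edge closes the cycle 13 → 11 → 6 → 14 → 13; its vertices are {6, 11, 13, 14}.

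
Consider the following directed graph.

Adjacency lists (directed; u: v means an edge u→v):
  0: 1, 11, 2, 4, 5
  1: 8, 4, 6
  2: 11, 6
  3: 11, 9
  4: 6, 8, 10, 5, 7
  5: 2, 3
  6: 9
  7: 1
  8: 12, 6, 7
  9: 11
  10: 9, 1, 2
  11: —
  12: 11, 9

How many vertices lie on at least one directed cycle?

5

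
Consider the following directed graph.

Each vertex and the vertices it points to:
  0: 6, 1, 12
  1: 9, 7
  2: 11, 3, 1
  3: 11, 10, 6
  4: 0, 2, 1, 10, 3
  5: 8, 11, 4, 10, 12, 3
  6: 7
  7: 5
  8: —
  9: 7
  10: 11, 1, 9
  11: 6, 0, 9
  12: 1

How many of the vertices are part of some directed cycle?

12

A vertex is on a directed cycle iff it belongs to a strongly connected component of size ≥ 2 (or has a self-loop).
The vertices on cycles are {0, 1, 2, 3, 4, 5, 6, 7, 9, 10, 11, 12} — 12 in total.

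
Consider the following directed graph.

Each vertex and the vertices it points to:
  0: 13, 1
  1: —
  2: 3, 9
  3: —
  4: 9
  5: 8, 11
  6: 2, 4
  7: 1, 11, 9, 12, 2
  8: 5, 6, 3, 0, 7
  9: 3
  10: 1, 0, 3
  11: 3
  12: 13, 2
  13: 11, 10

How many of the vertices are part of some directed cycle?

5

A vertex is on a directed cycle iff it belongs to a strongly connected component of size ≥ 2 (or has a self-loop).
The vertices on cycles are {0, 5, 8, 10, 13} — 5 in total.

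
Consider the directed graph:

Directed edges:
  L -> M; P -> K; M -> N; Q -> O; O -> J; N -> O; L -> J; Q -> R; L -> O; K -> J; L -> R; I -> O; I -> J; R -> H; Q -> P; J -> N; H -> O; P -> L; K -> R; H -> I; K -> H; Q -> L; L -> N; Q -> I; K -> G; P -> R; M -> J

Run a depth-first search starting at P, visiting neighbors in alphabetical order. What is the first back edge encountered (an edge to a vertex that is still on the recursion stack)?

DFS from P (visiting neighbors in alphabetical order); mark gray on enter, black on exit:
P gray
  K gray
    G gray
    G black
    H gray
      I gray
        J gray
          N gray
            O gray
              O→J: J is gray → back edge
First back edge: O → J.

O->J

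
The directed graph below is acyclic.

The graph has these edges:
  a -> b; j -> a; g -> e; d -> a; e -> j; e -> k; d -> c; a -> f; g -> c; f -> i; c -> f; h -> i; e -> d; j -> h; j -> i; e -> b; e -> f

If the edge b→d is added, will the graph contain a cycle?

Yes

Adding b→d creates a cycle iff d can already reach b.
Path from d: d → a → b.
So d → … → b → d is a cycle.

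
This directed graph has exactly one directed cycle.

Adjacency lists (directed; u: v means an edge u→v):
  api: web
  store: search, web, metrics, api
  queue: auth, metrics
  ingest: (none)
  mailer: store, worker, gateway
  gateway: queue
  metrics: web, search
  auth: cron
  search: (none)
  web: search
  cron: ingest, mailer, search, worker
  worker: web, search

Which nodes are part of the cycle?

DFS with gray/black marking from auth:
auth gray
  cron gray
    ingest gray
    ingest black
    mailer gray
      store gray
        search gray
        search black
        web gray
          web→search: search black — skip
        web black
        metrics gray
          metrics→web: web black — skip
          metrics→search: search black — skip
        metrics black
        api gray
          api→web: web black — skip
        api black
      store black
      worker gray
        worker→web: web black — skip
        worker→search: search black — skip
      worker black
      gateway gray
        queue gray
          queue→auth: auth is gray → back edge
Back edge closes the cycle auth → cron → mailer → gateway → queue → auth; its vertices are {auth, cron, queue, mailer, gateway}.

auth, cron, queue, mailer, gateway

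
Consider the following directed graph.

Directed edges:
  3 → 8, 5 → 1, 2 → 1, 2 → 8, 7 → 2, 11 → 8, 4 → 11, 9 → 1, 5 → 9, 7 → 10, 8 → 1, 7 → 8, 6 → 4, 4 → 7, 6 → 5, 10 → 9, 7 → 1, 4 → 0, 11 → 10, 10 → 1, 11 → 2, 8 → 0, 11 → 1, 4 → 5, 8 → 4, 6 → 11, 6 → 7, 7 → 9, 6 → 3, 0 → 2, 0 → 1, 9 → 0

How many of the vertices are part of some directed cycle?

A vertex is on a directed cycle iff it belongs to a strongly connected component of size ≥ 2 (or has a self-loop).
The vertices on cycles are {0, 2, 4, 5, 7, 8, 9, 10, 11} — 9 in total.

9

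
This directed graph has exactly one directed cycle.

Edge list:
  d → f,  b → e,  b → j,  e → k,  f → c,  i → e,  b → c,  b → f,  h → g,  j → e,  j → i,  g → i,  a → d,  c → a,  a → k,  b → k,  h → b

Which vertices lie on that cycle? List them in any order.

DFS with gray/black marking from f:
f gray
  c gray
    a gray
      k gray
      k black
      d gray
        d→f: f is gray → back edge
Back edge closes the cycle f → c → a → d → f; its vertices are {a, c, d, f}.

a, c, d, f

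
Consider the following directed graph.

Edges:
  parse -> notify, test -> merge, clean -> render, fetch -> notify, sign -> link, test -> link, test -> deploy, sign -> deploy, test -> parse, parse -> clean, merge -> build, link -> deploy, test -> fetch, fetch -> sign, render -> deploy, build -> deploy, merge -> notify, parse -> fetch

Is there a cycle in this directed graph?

No

DFS with white/gray/black marking, starting from clean:
clean gray
  render gray
    deploy gray
    deploy black
  render black
clean black
test gray
  fetch gray
    notify gray
    notify black
    sign gray
      sign→deploy: deploy black — skip
      link gray
        link→deploy: deploy black — skip
      link black
    sign black
  fetch black
  test→link: link black — skip
  test→deploy: deploy black — skip
  merge gray
    build gray
      build→deploy: deploy black — skip
    build black
    merge→notify: notify black — skip
  merge black
  parse gray
    parse→clean: clean black — skip
    parse→fetch: fetch black — skip
    parse→notify: notify black — skip
  parse black
test black
Every edge goes to a white or black vertex — no back edge, so the graph is acyclic.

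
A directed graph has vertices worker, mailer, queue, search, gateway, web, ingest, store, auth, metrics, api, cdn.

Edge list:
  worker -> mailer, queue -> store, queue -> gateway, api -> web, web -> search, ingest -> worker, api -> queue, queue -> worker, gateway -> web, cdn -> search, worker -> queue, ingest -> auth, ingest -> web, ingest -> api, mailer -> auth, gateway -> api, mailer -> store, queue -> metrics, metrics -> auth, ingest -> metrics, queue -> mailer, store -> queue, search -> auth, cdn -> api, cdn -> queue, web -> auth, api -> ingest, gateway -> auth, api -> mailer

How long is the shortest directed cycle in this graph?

2

For each vertex v, BFS finds the shortest path from v back to v.
The shortest such closed walk is api → ingest → api, length 2.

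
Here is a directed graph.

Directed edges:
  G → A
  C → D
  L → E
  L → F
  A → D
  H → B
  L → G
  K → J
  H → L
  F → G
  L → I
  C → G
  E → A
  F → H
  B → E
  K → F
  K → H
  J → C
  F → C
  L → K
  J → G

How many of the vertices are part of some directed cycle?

A vertex is on a directed cycle iff it belongs to a strongly connected component of size ≥ 2 (or has a self-loop).
The vertices on cycles are {F, H, K, L} — 4 in total.

4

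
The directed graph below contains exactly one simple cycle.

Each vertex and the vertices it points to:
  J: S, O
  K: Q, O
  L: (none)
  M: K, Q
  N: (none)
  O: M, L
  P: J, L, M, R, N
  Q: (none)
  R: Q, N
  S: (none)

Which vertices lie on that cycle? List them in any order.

DFS with gray/black marking from M:
M gray
  K gray
    Q gray
    Q black
    O gray
      O→M: M is gray → back edge
Back edge closes the cycle M → K → O → M; its vertices are {K, M, O}.

K, M, O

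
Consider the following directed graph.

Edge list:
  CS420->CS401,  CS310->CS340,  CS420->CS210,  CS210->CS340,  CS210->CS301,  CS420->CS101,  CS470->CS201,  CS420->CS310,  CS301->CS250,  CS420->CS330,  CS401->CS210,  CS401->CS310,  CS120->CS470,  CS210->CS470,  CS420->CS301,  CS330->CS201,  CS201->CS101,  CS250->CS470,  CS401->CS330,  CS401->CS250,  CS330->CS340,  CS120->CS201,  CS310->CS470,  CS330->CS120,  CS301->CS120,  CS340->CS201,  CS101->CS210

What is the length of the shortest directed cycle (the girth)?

For each vertex v, BFS finds the shortest path from v back to v.
The shortest such closed walk is CS101 → CS210 → CS470 → CS201 → CS101, length 4.

4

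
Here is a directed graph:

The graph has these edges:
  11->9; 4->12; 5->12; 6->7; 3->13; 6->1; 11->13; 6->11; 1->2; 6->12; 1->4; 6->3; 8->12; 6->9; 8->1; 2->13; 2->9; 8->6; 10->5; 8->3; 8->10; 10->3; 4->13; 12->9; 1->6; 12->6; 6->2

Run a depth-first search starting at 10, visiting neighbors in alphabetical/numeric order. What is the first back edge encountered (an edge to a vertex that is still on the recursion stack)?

4->12

DFS from 10 (visiting neighbors in alphabetical/numeric order); mark gray on enter, black on exit:
10 gray
  3 gray
    13 gray
    13 black
  3 black
  5 gray
    12 gray
      6 gray
        1 gray
          2 gray
            9 gray
            9 black
            2→13: 13 black — skip
          2 black
          4 gray
            4→12: 12 is gray → back edge
First back edge: 4 → 12.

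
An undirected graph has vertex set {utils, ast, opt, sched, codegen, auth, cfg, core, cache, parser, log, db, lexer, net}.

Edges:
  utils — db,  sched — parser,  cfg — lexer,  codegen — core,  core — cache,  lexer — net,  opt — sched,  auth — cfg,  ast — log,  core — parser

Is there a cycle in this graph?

DFS, tracking each vertex's parent; an edge to a visited non-parent vertex closes a cycle.
Start from codegen:
visit codegen (parent –)
  visit core (parent codegen)
    visit cache (parent core)
      cache–core: parent, skip
    visit parser (parent core)
      visit sched (parent parser)
        sched–parser: parent, skip
        visit opt (parent sched)
          opt–sched: parent, skip
      parser–core: parent, skip
    core–codegen: parent, skip
visit utils (parent –)
  visit db (parent utils)
    db–utils: parent, skip
visit ast (parent –)
  visit log (parent ast)
    log–ast: parent, skip
visit auth (parent –)
  visit cfg (parent auth)
    cfg–auth: parent, skip
    visit lexer (parent cfg)
      visit net (parent lexer)
        net–lexer: parent, skip
      lexer–cfg: parent, skip
No non-parent visited neighbor found — the graph is a forest.

No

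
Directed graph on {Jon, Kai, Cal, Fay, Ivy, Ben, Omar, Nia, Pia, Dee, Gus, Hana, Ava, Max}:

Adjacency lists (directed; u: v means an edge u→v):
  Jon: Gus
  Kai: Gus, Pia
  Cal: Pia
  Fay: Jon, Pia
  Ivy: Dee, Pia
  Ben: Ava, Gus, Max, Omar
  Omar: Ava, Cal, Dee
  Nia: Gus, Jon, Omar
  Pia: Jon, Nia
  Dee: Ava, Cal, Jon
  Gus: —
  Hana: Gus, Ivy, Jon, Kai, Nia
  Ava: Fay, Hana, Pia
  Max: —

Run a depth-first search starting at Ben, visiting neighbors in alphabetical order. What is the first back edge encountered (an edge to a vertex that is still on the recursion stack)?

Omar->Ava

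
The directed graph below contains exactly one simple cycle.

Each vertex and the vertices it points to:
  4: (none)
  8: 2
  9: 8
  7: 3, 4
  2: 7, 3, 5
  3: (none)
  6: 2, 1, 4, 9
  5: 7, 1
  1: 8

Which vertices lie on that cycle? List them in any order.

DFS with gray/black marking from 2:
2 gray
  7 gray
    3 gray
    3 black
    4 gray
    4 black
  7 black
  2→3: 3 black — skip
  5 gray
    5→7: 7 black — skip
    1 gray
      8 gray
        8→2: 2 is gray → back edge
Back edge closes the cycle 2 → 5 → 1 → 8 → 2; its vertices are {1, 2, 5, 8}.

1, 2, 5, 8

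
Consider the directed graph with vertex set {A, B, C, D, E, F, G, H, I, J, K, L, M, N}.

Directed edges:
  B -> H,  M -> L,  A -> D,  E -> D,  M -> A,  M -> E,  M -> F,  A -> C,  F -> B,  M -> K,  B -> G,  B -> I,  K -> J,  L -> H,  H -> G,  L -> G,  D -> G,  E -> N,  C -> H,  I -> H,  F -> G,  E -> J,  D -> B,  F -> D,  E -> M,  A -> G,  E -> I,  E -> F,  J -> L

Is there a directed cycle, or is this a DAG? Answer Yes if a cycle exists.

Yes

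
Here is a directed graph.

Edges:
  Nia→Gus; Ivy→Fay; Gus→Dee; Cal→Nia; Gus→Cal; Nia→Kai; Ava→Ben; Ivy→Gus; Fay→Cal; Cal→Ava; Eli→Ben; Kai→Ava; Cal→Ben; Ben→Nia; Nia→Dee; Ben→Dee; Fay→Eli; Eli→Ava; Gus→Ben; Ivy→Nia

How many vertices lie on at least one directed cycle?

6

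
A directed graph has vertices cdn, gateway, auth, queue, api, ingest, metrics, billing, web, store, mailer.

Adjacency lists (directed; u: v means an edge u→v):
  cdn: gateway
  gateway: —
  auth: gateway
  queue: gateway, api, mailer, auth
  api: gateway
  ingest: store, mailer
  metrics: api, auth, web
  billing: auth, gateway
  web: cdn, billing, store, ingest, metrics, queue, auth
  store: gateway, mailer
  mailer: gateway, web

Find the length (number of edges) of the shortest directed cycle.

2

For each vertex v, BFS finds the shortest path from v back to v.
The shortest such closed walk is web → metrics → web, length 2.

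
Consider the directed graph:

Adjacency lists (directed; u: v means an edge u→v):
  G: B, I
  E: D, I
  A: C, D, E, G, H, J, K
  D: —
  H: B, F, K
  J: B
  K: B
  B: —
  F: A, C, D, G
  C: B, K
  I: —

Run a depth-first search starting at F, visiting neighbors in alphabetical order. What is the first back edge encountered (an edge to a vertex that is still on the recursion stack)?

DFS from F (visiting neighbors in alphabetical order); mark gray on enter, black on exit:
F gray
  A gray
    C gray
      B gray
      B black
      K gray
        K→B: B black — skip
      K black
    C black
    D gray
    D black
    E gray
      E→D: D black — skip
      I gray
      I black
    E black
    G gray
      G→B: B black — skip
      G→I: I black — skip
    G black
    H gray
      H→B: B black — skip
      H→F: F is gray → back edge
First back edge: H → F.

H->F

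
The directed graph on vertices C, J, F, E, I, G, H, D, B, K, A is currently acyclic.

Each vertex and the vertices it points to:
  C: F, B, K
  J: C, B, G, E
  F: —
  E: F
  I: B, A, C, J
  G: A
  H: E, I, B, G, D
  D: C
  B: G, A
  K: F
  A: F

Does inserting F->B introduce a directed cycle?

Adding F→B creates a cycle iff B can already reach F.
Path from B: B → A → F.
So B → … → F → B is a cycle.

Yes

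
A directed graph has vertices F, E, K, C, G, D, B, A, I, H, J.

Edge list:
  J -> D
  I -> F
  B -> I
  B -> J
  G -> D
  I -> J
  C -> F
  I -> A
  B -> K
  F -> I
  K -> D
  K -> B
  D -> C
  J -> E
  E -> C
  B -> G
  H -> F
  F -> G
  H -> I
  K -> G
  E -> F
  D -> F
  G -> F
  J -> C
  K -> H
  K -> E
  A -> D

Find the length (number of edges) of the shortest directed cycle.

2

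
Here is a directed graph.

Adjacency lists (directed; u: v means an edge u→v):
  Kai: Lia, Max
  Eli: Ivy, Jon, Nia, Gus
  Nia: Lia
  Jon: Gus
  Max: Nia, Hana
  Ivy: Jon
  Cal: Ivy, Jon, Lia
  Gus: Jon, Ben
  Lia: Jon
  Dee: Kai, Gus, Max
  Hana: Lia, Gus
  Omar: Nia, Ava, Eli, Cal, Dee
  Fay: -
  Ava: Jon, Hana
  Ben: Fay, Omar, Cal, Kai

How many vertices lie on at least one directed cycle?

A vertex is on a directed cycle iff it belongs to a strongly connected component of size ≥ 2 (or has a self-loop).
The vertices on cycles are {Ava, Ben, Cal, Dee, Eli, Gus, Ivy, Jon, Kai, Lia, Max, Nia, Hana, Omar} — 14 in total.

14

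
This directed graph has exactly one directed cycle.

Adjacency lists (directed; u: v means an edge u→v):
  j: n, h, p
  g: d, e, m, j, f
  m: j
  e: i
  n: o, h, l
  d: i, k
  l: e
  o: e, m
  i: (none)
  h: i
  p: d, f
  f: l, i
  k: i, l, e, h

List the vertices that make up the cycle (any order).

j, m, n, o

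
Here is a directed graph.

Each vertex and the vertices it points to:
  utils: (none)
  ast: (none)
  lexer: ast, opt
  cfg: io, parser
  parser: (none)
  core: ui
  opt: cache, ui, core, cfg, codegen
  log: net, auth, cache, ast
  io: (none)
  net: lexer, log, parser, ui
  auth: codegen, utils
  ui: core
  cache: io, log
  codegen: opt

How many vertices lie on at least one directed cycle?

9

A vertex is on a directed cycle iff it belongs to a strongly connected component of size ≥ 2 (or has a self-loop).
The vertices on cycles are {ui, log, net, opt, auth, core, cache, lexer, codegen} — 9 in total.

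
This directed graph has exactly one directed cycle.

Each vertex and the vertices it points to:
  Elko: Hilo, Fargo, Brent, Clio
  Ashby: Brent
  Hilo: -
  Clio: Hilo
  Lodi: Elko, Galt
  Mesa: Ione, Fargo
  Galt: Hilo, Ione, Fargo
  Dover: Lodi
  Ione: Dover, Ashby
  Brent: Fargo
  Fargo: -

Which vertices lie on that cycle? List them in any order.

DFS with gray/black marking from Ione:
Ione gray
  Dover gray
    Lodi gray
      Elko gray
        Hilo gray
        Hilo black
        Fargo gray
        Fargo black
        Brent gray
          Brent→Fargo: Fargo black — skip
        Brent black
        Clio gray
          Clio→Hilo: Hilo black — skip
        Clio black
      Elko black
      Galt gray
        Galt→Hilo: Hilo black — skip
        Galt→Ione: Ione is gray → back edge
Back edge closes the cycle Ione → Dover → Lodi → Galt → Ione; its vertices are {Galt, Ione, Lodi, Dover}.

Galt, Ione, Lodi, Dover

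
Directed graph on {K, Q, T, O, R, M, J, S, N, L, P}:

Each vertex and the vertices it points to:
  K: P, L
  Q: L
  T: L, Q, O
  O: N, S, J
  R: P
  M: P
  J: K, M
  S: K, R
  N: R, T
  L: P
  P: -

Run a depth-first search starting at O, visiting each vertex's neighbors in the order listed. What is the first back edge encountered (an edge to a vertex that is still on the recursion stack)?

DFS from O (visiting each vertex's neighbors in the order listed); mark gray on enter, black on exit:
O gray
  N gray
    R gray
      P gray
      P black
    R black
    T gray
      L gray
        L→P: P black — skip
      L black
      Q gray
        Q→L: L black — skip
      Q black
      T→O: O is gray → back edge
First back edge: T → O.

T->O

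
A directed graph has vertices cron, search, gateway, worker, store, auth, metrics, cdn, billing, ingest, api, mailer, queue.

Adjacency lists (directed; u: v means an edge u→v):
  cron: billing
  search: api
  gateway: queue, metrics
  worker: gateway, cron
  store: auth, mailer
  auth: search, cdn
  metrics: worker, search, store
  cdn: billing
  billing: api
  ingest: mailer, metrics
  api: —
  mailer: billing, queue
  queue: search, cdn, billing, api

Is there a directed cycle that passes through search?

No

search lies on a cycle iff there is a path from search back to itself.
Exploring from search, it never reaches itself; equivalently, its strongly connected component is a singleton.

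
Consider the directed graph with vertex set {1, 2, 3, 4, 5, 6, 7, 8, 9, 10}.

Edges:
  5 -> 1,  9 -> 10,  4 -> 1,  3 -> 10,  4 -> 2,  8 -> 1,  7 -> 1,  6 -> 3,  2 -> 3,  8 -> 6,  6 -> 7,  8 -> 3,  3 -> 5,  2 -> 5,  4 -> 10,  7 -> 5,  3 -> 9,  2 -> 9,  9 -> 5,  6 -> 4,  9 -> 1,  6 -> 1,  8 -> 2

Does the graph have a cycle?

No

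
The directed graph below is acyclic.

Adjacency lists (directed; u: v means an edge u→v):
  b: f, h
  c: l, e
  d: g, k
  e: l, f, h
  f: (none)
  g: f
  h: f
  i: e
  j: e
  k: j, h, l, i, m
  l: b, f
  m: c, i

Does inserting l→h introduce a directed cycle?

No

Adding l→h creates a cycle iff h can already reach l.
Explore from h: no path reaches l. The graph stays acyclic.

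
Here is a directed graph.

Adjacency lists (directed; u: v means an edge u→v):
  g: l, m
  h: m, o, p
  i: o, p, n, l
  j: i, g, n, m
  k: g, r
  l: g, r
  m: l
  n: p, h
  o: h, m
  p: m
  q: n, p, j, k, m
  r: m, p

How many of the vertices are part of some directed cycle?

7

A vertex is on a directed cycle iff it belongs to a strongly connected component of size ≥ 2 (or has a self-loop).
The vertices on cycles are {g, h, l, m, o, p, r} — 7 in total.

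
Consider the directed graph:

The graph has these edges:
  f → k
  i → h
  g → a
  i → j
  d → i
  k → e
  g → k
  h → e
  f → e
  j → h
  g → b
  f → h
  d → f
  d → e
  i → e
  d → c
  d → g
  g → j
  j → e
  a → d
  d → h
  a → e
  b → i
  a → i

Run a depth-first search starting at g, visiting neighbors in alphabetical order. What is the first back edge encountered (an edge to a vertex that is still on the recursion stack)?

d→g

DFS from g (visiting neighbors in alphabetical order); mark gray on enter, black on exit:
g gray
  a gray
    d gray
      c gray
      c black
      e gray
      e black
      f gray
        f→e: e black — skip
        h gray
          h→e: e black — skip
        h black
        k gray
          k→e: e black — skip
        k black
      f black
      d→g: g is gray → back edge
First back edge: d → g.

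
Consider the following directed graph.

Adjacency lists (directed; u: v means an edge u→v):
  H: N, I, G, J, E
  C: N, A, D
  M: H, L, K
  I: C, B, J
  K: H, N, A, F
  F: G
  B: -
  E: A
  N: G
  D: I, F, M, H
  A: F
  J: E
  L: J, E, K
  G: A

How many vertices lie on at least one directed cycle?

A vertex is on a directed cycle iff it belongs to a strongly connected component of size ≥ 2 (or has a self-loop).
The vertices on cycles are {A, C, D, F, G, H, I, K, L, M} — 10 in total.

10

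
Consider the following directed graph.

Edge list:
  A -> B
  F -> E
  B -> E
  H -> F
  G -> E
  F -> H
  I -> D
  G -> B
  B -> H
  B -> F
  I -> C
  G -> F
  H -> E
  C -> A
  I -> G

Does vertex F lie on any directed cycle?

Yes

F is on a cycle iff F can reach itself via ≥1 edge.
F → H → F — yes.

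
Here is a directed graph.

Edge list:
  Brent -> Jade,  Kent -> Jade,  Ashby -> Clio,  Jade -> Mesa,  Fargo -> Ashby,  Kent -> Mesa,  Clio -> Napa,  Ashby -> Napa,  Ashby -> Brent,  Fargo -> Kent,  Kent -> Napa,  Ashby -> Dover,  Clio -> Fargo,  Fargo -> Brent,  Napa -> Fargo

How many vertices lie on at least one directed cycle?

A vertex is on a directed cycle iff it belongs to a strongly connected component of size ≥ 2 (or has a self-loop).
The vertices on cycles are {Clio, Kent, Napa, Ashby, Fargo} — 5 in total.

5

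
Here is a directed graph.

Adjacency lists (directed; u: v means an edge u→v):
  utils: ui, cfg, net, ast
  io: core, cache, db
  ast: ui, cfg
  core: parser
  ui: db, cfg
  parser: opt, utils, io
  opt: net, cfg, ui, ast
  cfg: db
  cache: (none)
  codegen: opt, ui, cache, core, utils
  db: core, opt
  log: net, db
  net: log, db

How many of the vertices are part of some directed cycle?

11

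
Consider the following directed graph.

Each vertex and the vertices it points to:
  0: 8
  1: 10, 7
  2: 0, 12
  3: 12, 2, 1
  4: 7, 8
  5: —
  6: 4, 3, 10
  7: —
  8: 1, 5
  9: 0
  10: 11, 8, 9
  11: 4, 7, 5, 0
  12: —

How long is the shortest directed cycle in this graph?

For each vertex v, BFS finds the shortest path from v back to v.
The shortest such closed walk is 10 → 8 → 1 → 10, length 3.

3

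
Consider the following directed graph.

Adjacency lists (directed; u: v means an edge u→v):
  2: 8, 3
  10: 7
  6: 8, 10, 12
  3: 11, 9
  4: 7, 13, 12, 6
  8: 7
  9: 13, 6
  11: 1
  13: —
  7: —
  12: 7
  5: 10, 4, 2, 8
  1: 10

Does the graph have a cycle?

No

DFS with white/gray/black marking, starting from 2:
2 gray
  8 gray
    7 gray
    7 black
  8 black
  3 gray
    11 gray
      1 gray
        10 gray
          10→7: 7 black — skip
        10 black
      1 black
    11 black
    9 gray
      13 gray
      13 black
      6 gray
        6→8: 8 black — skip
        6→10: 10 black — skip
        12 gray
          12→7: 7 black — skip
        12 black
      6 black
    9 black
  3 black
2 black
4 gray
  4→7: 7 black — skip
  4→13: 13 black — skip
  4→12: 12 black — skip
  4→6: 6 black — skip
4 black
5 gray
  5→10: 10 black — skip
  5→4: 4 black — skip
  5→2: 2 black — skip
  5→8: 8 black — skip
5 black
Every edge goes to a white or black vertex — no back edge, so the graph is acyclic.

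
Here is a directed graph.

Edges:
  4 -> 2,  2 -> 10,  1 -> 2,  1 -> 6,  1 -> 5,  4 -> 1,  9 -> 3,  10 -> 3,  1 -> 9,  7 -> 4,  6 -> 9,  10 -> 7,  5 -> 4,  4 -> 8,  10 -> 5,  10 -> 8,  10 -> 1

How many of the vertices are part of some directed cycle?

A vertex is on a directed cycle iff it belongs to a strongly connected component of size ≥ 2 (or has a self-loop).
The vertices on cycles are {1, 2, 4, 5, 7, 10} — 6 in total.

6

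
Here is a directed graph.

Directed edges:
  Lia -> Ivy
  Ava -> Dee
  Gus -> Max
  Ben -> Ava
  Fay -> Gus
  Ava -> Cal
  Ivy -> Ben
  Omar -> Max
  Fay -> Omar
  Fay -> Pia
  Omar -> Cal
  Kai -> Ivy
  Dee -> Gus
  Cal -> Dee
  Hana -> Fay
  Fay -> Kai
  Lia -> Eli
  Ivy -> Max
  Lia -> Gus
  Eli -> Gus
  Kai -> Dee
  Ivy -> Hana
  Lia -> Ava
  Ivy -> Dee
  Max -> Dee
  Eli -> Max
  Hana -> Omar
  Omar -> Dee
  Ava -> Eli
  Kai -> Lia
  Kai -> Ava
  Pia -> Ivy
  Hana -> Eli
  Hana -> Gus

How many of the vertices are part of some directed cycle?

9

A vertex is on a directed cycle iff it belongs to a strongly connected component of size ≥ 2 (or has a self-loop).
The vertices on cycles are {Dee, Fay, Gus, Ivy, Kai, Lia, Max, Pia, Hana} — 9 in total.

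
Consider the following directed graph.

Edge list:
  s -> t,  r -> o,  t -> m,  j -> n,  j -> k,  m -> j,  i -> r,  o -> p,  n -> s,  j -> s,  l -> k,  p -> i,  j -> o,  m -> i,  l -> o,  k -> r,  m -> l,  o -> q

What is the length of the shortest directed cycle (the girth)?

4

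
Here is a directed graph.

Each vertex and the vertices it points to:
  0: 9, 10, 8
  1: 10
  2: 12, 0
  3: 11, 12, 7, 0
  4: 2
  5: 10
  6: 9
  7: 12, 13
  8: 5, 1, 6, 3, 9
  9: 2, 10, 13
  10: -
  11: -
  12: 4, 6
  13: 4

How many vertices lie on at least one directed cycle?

10

A vertex is on a directed cycle iff it belongs to a strongly connected component of size ≥ 2 (or has a self-loop).
The vertices on cycles are {0, 2, 3, 4, 6, 7, 8, 9, 12, 13} — 10 in total.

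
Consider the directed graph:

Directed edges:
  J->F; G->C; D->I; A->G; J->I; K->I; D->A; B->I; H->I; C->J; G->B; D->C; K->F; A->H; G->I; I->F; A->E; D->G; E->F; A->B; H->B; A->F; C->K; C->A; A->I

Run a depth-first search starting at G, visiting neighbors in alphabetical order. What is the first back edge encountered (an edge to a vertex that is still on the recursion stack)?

A->G

DFS from G (visiting neighbors in alphabetical order); mark gray on enter, black on exit:
G gray
  B gray
    I gray
      F gray
      F black
    I black
  B black
  C gray
    A gray
      A→B: B black — skip
      E gray
        E→F: F black — skip
      E black
      A→F: F black — skip
      A→G: G is gray → back edge
First back edge: A → G.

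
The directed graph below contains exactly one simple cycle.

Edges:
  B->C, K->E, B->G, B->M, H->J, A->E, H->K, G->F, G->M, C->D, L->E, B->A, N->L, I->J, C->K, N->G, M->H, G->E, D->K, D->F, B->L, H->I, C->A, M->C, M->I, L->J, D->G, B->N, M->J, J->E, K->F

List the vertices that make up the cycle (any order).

C, D, G, M

DFS with gray/black marking from M:
M gray
  J gray
    E gray
    E black
  J black
  I gray
    I→J: J black — skip
  I black
  C gray
    D gray
      F gray
      F black
      K gray
        K→F: F black — skip
        K→E: E black — skip
      K black
      G gray
        G→M: M is gray → back edge
Back edge closes the cycle M → C → D → G → M; its vertices are {C, D, G, M}.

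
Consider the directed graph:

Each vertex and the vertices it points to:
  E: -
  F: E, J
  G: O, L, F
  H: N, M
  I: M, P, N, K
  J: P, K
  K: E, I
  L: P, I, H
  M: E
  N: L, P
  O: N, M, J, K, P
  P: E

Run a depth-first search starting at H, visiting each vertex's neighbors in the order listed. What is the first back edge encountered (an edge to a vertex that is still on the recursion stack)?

I→N

DFS from H (visiting each vertex's neighbors in the order listed); mark gray on enter, black on exit:
H gray
  N gray
    L gray
      P gray
        E gray
        E black
      P black
      I gray
        M gray
          M→E: E black — skip
        M black
        I→P: P black — skip
        I→N: N is gray → back edge
First back edge: I → N.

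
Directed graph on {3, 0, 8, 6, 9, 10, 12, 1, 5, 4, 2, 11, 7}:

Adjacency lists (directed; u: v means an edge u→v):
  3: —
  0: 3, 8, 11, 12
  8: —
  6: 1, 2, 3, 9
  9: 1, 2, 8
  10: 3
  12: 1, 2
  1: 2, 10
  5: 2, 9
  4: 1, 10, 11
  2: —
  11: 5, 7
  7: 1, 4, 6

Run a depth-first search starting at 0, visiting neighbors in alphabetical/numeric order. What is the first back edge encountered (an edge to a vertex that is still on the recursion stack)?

4→11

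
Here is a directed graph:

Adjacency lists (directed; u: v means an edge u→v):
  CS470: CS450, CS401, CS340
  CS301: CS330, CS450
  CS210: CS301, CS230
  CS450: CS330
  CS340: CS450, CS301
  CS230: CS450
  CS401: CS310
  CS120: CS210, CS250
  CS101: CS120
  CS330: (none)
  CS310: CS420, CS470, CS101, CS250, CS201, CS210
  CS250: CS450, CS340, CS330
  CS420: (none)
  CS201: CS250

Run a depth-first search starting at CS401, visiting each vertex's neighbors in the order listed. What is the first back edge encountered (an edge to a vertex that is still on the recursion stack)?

DFS from CS401 (visiting each vertex's neighbors in the order listed); mark gray on enter, black on exit:
CS401 gray
  CS310 gray
    CS420 gray
    CS420 black
    CS470 gray
      CS450 gray
        CS330 gray
        CS330 black
      CS450 black
      CS470→CS401: CS401 is gray → back edge
First back edge: CS470 → CS401.

CS470→CS401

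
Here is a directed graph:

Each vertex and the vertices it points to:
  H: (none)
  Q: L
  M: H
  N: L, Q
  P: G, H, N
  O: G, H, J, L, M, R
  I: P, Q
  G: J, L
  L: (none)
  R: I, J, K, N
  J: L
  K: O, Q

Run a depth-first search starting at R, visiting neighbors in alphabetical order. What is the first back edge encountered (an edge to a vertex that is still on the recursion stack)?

O->R

DFS from R (visiting neighbors in alphabetical order); mark gray on enter, black on exit:
R gray
  I gray
    P gray
      G gray
        J gray
          L gray
          L black
        J black
        G→L: L black — skip
      G black
      H gray
      H black
      N gray
        N→L: L black — skip
        Q gray
          Q→L: L black — skip
        Q black
      N black
    P black
    I→Q: Q black — skip
  I black
  R→J: J black — skip
  K gray
    O gray
      O→G: G black — skip
      O→H: H black — skip
      O→J: J black — skip
      O→L: L black — skip
      M gray
        M→H: H black — skip
      M black
      O→R: R is gray → back edge
First back edge: O → R.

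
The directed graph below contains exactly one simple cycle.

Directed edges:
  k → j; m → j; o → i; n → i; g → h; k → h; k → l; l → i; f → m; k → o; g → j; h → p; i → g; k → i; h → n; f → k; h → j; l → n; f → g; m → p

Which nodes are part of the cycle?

DFS with gray/black marking from g:
g gray
  h gray
    n gray
      i gray
        i→g: g is gray → back edge
Back edge closes the cycle g → h → n → i → g; its vertices are {g, h, i, n}.

g, h, i, n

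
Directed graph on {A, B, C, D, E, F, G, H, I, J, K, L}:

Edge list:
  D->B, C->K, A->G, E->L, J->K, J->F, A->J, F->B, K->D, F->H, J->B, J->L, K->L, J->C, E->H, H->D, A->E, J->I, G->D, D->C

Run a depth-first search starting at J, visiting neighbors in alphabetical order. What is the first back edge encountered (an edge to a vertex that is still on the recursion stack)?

DFS from J (visiting neighbors in alphabetical order); mark gray on enter, black on exit:
J gray
  B gray
  B black
  C gray
    K gray
      D gray
        D→B: B black — skip
        D→C: C is gray → back edge
First back edge: D → C.

D→C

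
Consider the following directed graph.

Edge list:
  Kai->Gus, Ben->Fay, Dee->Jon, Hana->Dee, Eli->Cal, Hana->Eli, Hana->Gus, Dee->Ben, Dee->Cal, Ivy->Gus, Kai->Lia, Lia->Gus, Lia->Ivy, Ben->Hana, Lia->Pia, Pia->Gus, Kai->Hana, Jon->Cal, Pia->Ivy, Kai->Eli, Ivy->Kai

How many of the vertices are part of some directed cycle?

A vertex is on a directed cycle iff it belongs to a strongly connected component of size ≥ 2 (or has a self-loop).
The vertices on cycles are {Ben, Dee, Ivy, Kai, Lia, Pia, Hana} — 7 in total.

7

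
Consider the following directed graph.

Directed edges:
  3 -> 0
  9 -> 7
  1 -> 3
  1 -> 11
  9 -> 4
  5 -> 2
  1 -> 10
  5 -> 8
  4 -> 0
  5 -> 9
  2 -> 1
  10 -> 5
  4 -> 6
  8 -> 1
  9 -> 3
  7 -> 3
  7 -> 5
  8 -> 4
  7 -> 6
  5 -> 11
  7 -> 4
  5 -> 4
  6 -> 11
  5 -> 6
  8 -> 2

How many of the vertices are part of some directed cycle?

A vertex is on a directed cycle iff it belongs to a strongly connected component of size ≥ 2 (or has a self-loop).
The vertices on cycles are {1, 2, 5, 7, 8, 9, 10} — 7 in total.

7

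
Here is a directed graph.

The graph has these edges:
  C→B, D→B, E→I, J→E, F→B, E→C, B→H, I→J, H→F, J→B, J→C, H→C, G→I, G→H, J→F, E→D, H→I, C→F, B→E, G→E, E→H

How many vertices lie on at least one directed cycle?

A vertex is on a directed cycle iff it belongs to a strongly connected component of size ≥ 2 (or has a self-loop).
The vertices on cycles are {B, C, D, E, F, H, I, J} — 8 in total.

8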